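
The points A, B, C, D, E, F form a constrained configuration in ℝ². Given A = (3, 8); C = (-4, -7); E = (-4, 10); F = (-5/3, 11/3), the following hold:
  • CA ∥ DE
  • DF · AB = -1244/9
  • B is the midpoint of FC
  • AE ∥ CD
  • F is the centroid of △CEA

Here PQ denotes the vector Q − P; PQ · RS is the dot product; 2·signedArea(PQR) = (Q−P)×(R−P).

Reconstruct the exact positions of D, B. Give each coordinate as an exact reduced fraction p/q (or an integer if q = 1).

B = (-17/6, -5/3)
D = (-11, -5)

1. D_x = -11  [CA ∥ DE ∩ AE ∥ CD]
2. D_y = -5  [CA ∥ DE ∩ AE ∥ CD]
   → D = (-11, -5)
3. B_x = -17/6  [B is the midpoint of FC]
4. B_y = -5/3  [B is the midpoint of FC]
   → B = (-17/6, -5/3)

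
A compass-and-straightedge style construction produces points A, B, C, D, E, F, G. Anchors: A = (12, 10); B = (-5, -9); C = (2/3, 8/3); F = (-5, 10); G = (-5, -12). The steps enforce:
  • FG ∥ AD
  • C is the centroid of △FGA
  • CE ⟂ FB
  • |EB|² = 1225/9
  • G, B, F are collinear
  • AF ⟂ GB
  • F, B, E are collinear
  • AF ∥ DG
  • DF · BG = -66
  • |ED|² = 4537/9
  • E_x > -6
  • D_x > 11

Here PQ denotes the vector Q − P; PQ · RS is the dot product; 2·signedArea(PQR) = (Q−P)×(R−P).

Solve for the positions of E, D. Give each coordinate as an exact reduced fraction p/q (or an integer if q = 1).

D = (12, -12)
E = (-5, 8/3)

1. E_x = -5  [F, B, E are collinear ∩ CE ⟂ FB]
2. E_y = 8/3  [F, B, E are collinear ∩ CE ⟂ FB]
   → E = (-5, 8/3)
3. D_x = 12  [AF ∥ DG ∩ FG ∥ AD]
4. D_y = -12  [AF ∥ DG ∩ FG ∥ AD]
   → D = (12, -12)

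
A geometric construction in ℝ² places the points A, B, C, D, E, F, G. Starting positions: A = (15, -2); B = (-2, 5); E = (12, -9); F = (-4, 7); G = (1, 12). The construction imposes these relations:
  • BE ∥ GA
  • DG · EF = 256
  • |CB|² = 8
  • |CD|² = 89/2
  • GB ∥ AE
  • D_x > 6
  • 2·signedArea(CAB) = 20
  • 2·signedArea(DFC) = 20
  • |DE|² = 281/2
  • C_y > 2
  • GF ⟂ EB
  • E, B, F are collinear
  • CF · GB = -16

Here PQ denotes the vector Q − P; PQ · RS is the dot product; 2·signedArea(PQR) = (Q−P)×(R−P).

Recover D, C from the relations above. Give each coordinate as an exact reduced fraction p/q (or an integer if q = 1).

C = (0, 3)
D = (13/2, 3/2)

1. D_x = 13/2  [line 16·x + -16·y + -80 = 0 ∩ |DE|² = 281/2]
2. D_y = 3/2  [line 16·x + -16·y + -80 = 0 ∩ |DE|² = 281/2]
   → D = (13/2, 3/2)
3. C_x = 0  [2·signedArea(CAB) = 20 ∩ CF · GB = -16]
4. C_y = 3  [2·signedArea(CAB) = 20 ∩ CF · GB = -16]
   → C = (0, 3)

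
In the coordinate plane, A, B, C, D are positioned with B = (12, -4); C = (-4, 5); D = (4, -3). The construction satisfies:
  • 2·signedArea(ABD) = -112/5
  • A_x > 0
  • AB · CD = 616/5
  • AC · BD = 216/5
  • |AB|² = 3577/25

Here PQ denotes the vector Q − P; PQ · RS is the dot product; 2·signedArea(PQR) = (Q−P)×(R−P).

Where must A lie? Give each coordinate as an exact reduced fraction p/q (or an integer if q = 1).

1. A_x = 4/5  [2·signedArea(ABD) = -112/5 ∩ AC · BD = 216/5]
2. A_y = 1/5  [2·signedArea(ABD) = -112/5 ∩ AC · BD = 216/5]
   → A = (4/5, 1/5)

A = (4/5, 1/5)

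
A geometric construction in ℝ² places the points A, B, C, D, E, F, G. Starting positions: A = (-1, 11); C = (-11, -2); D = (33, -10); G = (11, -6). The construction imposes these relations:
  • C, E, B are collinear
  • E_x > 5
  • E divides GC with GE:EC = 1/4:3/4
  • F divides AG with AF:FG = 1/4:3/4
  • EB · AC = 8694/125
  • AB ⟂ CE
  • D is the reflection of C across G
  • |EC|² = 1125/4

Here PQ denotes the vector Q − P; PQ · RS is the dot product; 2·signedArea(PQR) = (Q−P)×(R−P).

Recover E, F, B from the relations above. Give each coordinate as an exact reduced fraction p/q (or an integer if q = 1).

1. E_x = 11/2  [E divides GC with GE:EC = 1/4:3/4]
2. E_y = -5  [E divides GC with GE:EC = 1/4:3/4]
   → E = (11/2, -5)
3. F_x = 2  [F divides AG with AF:FG = 1/4:3/4]
4. F_y = 27/4  [F divides AG with AF:FG = 1/4:3/4]
   → F = (2, 27/4)
5. B_x = -451/125  [C, E, B are collinear ∩ AB ⟂ CE]
6. B_y = -418/125  [C, E, B are collinear ∩ AB ⟂ CE]
   → B = (-451/125, -418/125)

B = (-451/125, -418/125)
E = (11/2, -5)
F = (2, 27/4)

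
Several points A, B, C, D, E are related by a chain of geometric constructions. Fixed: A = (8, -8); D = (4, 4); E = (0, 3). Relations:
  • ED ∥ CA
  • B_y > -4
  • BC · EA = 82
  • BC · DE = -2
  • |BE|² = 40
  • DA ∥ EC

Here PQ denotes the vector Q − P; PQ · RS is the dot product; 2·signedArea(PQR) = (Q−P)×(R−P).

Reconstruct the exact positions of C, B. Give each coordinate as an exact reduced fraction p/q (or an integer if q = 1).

1. C_x = 4  [ED ∥ CA ∩ DA ∥ EC]
2. C_y = -9  [ED ∥ CA ∩ DA ∥ EC]
   → C = (4, -9)
3. B_x = 2  [BC · DE = -2 ∩ BC · EA = 82]
4. B_y = -3  [BC · DE = -2 ∩ BC · EA = 82]
   → B = (2, -3)

B = (2, -3)
C = (4, -9)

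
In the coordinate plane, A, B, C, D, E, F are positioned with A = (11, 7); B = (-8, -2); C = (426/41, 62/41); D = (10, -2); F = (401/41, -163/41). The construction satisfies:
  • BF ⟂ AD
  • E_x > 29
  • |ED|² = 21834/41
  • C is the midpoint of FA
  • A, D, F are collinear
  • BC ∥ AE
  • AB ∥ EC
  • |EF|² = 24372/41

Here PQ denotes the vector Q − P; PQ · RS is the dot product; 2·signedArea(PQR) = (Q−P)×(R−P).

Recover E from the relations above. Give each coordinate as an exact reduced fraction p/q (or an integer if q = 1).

1. E_x = 1205/41  [AB ∥ EC ∩ BC ∥ AE]
2. E_y = 431/41  [AB ∥ EC ∩ BC ∥ AE]
   → E = (1205/41, 431/41)

E = (1205/41, 431/41)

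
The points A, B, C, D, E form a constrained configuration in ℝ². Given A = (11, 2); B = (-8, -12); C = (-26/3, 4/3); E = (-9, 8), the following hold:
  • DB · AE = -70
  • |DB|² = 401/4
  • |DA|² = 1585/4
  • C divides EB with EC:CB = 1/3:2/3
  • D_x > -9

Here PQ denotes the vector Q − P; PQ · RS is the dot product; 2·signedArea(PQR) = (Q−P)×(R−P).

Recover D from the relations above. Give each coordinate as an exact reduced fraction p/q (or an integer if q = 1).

1. D_x = -17/2  [line 20·x + -6·y + 158 = 0 ∩ |DB|² = 401/4]
2. D_y = -2  [line 20·x + -6·y + 158 = 0 ∩ |DB|² = 401/4]
   → D = (-17/2, -2)

D = (-17/2, -2)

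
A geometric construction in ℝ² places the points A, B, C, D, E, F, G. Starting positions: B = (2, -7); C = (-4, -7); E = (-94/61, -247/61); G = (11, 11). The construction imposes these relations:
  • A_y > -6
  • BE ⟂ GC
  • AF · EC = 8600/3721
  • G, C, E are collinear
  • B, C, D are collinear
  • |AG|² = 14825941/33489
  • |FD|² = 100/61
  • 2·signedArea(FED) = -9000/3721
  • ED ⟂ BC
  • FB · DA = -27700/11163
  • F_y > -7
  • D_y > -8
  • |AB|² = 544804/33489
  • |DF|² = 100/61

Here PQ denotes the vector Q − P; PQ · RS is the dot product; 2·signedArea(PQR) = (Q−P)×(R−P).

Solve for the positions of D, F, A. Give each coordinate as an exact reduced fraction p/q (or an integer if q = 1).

1. D_x = -94/61  [B, C, D are collinear ∩ ED ⟂ BC]
2. D_y = -7  [B, C, D are collinear ∩ ED ⟂ BC]
   → D = (-94/61, -7)
3. F_x = -144/61  [2·signedArea(FED) = -9000/3721]
4. F_y = -367/61  [|FD|² = 100/61]
   → F = (-144/61, -367/61)
5. A_x = -332/183  [FB · DA = -27700/11163 ∩ AF · EC = 8600/3721]
6. A_y = -347/61  [FB · DA = -27700/11163 ∩ AF · EC = 8600/3721]
   → A = (-332/183, -347/61)

A = (-332/183, -347/61)
D = (-94/61, -7)
F = (-144/61, -367/61)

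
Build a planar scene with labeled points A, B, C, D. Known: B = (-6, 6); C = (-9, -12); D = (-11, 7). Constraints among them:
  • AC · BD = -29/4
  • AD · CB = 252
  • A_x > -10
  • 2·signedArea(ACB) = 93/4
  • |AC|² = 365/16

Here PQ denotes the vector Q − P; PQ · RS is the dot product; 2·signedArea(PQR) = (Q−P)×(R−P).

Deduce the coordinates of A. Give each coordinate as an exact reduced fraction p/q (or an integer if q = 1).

A = (-19/2, -29/4)

1. A_x = -19/2  [2·signedArea(ACB) = 93/4 ∩ AC · BD = -29/4]
2. A_y = -29/4  [2·signedArea(ACB) = 93/4 ∩ AC · BD = -29/4]
   → A = (-19/2, -29/4)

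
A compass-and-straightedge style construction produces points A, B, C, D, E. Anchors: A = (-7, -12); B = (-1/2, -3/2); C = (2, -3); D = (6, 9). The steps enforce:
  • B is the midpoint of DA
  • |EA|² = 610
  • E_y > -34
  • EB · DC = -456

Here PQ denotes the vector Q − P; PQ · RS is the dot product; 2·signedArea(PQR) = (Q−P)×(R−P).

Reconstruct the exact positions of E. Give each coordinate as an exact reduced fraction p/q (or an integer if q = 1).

E = (-20, -33)

1. E_x = -20  [line 4·x + 12·y + 476 = 0 ∩ |EA|² = 610]
2. E_y = -33  [line 4·x + 12·y + 476 = 0 ∩ |EA|² = 610]
   → E = (-20, -33)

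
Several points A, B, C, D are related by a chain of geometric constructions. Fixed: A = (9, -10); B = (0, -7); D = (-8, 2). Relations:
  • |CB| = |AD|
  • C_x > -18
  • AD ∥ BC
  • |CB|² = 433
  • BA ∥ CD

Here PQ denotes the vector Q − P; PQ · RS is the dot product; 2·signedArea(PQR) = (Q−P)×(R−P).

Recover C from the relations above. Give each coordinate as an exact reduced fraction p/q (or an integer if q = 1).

C = (-17, 5)

1. C_x = -17  [BA ∥ CD ∩ AD ∥ BC]
2. C_y = 5  [BA ∥ CD ∩ AD ∥ BC]
   → C = (-17, 5)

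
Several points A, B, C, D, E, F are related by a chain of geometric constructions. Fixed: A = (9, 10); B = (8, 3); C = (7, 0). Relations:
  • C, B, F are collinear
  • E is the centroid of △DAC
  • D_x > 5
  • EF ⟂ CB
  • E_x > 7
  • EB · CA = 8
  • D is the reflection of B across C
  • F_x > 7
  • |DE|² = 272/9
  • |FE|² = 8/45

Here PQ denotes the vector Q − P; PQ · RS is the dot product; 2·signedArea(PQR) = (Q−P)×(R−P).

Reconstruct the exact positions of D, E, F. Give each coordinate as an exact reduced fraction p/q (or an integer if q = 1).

1. D_x = 6  [D is the reflection of B across C]
2. D_y = -3  [D is the reflection of B across C]
   → D = (6, -3)
3. E_x = 22/3  [E is the centroid of △DAC]
4. E_y = 7/3  [E is the centroid of △DAC]
   → E = (22/3, 7/3)
5. F_x = 116/15  [C, B, F are collinear ∩ EF ⟂ CB]
6. F_y = 11/5  [C, B, F are collinear ∩ EF ⟂ CB]
   → F = (116/15, 11/5)

D = (6, -3)
E = (22/3, 7/3)
F = (116/15, 11/5)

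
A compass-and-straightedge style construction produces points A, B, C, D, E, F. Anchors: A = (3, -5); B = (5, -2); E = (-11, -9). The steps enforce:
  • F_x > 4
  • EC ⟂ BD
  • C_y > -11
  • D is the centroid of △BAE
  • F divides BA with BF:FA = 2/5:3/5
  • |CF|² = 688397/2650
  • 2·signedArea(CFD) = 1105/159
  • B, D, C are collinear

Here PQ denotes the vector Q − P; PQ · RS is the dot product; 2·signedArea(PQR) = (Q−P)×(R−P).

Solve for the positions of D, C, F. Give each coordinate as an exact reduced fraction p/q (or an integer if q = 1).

C = (-1081/106, -1107/106)
D = (-1, -16/3)
F = (21/5, -16/5)

1. D_x = -1  [D is the centroid of △BAE]
2. D_y = -16/3  [D is the centroid of △BAE]
   → D = (-1, -16/3)
3. C_x = -1081/106  [B, D, C are collinear ∩ EC ⟂ BD]
4. C_y = -1107/106  [B, D, C are collinear ∩ EC ⟂ BD]
   → C = (-1081/106, -1107/106)
5. F_x = 21/5  [F divides BA with BF:FA = 2/5:3/5]
6. F_y = -16/5  [F divides BA with BF:FA = 2/5:3/5]
   → F = (21/5, -16/5)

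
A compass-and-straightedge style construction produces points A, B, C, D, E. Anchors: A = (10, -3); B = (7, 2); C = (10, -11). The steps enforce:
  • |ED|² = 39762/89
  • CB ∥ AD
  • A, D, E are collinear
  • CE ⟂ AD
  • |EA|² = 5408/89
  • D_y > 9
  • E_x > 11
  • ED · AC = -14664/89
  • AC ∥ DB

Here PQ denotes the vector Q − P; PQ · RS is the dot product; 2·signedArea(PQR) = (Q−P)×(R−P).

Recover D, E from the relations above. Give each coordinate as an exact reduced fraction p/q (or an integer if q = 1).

D = (7, 10)
E = (1046/89, -943/89)

1. D_x = 7  [AC ∥ DB ∩ CB ∥ AD]
2. D_y = 10  [AC ∥ DB ∩ CB ∥ AD]
   → D = (7, 10)
3. E_x = 1046/89  [A, D, E are collinear ∩ CE ⟂ AD]
4. E_y = -943/89  [A, D, E are collinear ∩ CE ⟂ AD]
   → E = (1046/89, -943/89)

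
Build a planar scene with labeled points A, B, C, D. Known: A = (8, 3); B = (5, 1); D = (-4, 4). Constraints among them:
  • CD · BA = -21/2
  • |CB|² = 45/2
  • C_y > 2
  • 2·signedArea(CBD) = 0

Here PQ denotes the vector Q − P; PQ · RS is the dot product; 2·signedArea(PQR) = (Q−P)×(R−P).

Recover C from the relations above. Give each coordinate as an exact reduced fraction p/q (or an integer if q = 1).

1. C_x = 1/2  [2·signedArea(CBD) = 0 ∩ CD · BA = -21/2]
2. C_y = 5/2  [2·signedArea(CBD) = 0 ∩ CD · BA = -21/2]
   → C = (1/2, 5/2)

C = (1/2, 5/2)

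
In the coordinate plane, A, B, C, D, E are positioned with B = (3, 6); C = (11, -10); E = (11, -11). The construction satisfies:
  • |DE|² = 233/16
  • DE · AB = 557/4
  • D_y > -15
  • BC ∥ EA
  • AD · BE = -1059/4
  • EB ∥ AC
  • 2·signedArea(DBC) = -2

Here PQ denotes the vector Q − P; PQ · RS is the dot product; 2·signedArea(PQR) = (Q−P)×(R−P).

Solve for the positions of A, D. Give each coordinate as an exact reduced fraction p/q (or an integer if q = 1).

1. A_x = 19  [EB ∥ AC ∩ BC ∥ EA]
2. A_y = -27  [EB ∥ AC ∩ BC ∥ EA]
   → A = (19, -27)
3. D_x = 13  [DE · AB = 557/4 ∩ 2·signedArea(DBC) = -2]
4. D_y = -57/4  [DE · AB = 557/4 ∩ 2·signedArea(DBC) = -2]
   → D = (13, -57/4)

A = (19, -27)
D = (13, -57/4)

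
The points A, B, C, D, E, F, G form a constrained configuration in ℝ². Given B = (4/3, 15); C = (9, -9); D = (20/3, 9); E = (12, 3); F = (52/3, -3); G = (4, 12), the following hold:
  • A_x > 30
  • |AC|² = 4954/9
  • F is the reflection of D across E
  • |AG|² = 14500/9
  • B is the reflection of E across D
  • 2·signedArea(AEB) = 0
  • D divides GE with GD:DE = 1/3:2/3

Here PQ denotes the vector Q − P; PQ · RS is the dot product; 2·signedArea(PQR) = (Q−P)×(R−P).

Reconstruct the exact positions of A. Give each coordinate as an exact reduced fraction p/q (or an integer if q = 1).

A = (92/3, -18)

1. A_x = 92/3  [line -12·x + -32/3·y + 176 = 0 ∩ |AC|² = 4954/9]
2. A_y = -18  [line -12·x + -32/3·y + 176 = 0 ∩ |AC|² = 4954/9]
   → A = (92/3, -18)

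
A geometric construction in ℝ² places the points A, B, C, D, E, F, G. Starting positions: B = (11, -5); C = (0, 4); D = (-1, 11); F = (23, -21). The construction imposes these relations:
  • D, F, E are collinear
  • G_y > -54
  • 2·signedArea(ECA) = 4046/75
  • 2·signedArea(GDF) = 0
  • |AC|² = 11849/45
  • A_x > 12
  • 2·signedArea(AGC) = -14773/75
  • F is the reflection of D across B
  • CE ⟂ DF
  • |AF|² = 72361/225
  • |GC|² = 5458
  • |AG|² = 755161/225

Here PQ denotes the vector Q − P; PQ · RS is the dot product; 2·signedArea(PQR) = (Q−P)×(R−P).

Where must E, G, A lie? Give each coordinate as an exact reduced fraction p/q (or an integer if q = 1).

1. E_x = 68/25  [D, F, E are collinear ∩ CE ⟂ DF]
2. E_y = 151/25  [D, F, E are collinear ∩ CE ⟂ DF]
   → E = (68/25, 151/25)
3. A_x = 306/25  [line 51/25·x + -68/25·y + -646/15 = 0 ∩ |AF|² = 72361/225]
4. A_y = -499/75  [line 51/25·x + -68/25·y + -646/15 = 0 ∩ |AF|² = 72361/225]
   → A = (306/25, -499/75)
5. G_x = 47  [2·signedArea(GDF) = 0 ∩ 2·signedArea(AGC) = -14773/75]
6. G_y = -53  [2·signedArea(GDF) = 0 ∩ 2·signedArea(AGC) = -14773/75]
   → G = (47, -53)

A = (306/25, -499/75)
E = (68/25, 151/25)
G = (47, -53)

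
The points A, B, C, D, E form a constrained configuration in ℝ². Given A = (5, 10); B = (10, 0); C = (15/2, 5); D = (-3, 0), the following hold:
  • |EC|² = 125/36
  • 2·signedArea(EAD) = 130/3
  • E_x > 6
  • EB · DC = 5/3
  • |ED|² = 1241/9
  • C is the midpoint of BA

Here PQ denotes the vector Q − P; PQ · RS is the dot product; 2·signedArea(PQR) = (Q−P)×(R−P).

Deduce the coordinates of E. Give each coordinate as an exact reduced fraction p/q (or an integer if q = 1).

E = (20/3, 20/3)

1. E_x = 20/3  [EB · DC = 5/3 ∩ 2·signedArea(EAD) = 130/3]
2. E_y = 20/3  [EB · DC = 5/3 ∩ 2·signedArea(EAD) = 130/3]
   → E = (20/3, 20/3)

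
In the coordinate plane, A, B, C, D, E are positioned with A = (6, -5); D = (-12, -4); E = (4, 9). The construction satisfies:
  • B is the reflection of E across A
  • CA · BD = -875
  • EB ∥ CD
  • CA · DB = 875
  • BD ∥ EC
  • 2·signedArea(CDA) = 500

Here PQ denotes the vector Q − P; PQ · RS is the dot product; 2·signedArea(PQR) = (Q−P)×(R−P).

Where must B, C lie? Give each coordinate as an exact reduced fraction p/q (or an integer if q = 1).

1. B_x = 8  [B is the reflection of E across A]
2. B_y = -19  [B is the reflection of E across A]
   → B = (8, -19)
3. C_x = -16  [EB ∥ CD ∩ BD ∥ EC]
4. C_y = 24  [EB ∥ CD ∩ BD ∥ EC]
   → C = (-16, 24)

B = (8, -19)
C = (-16, 24)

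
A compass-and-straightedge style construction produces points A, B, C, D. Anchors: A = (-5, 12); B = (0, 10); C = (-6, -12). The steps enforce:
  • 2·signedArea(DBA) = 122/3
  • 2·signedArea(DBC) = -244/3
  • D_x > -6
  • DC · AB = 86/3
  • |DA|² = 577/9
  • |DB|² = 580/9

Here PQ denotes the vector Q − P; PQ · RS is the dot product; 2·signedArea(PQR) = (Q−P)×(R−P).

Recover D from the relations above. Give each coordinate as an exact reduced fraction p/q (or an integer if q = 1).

1. D_x = -16/3  [2·signedArea(DBC) = -244/3 ∩ 2·signedArea(DBA) = 122/3]
2. D_y = 4  [2·signedArea(DBC) = -244/3 ∩ 2·signedArea(DBA) = 122/3]
   → D = (-16/3, 4)

D = (-16/3, 4)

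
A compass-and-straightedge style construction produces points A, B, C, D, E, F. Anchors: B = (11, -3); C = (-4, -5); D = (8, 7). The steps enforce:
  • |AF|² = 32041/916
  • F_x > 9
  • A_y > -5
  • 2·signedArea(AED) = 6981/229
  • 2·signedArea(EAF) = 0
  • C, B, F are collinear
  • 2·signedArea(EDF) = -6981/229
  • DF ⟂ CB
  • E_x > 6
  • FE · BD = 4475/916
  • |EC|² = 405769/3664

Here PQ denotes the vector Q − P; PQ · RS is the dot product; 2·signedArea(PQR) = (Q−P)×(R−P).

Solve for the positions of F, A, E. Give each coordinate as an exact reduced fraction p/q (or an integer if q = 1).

A = (7/2, -4)
E = (5891/916, -1653/458)
F = (2144/229, -737/229)

1. F_x = 2144/229  [C, B, F are collinear ∩ DF ⟂ CB]
2. F_y = -737/229  [C, B, F are collinear ∩ DF ⟂ CB]
   → F = (2144/229, -737/229)
3. E_x = 5891/916  [2·signedArea(EDF) = -6981/229 ∩ FE · BD = 4475/916]
4. E_y = -1653/458  [2·signedArea(EDF) = -6981/229 ∩ FE · BD = 4475/916]
   → E = (5891/916, -1653/458)
5. A_x = 7/2  [2·signedArea(AED) = 6981/229 ∩ 2·signedArea(EAF) = 0]
6. A_y = -4  [2·signedArea(AED) = 6981/229 ∩ 2·signedArea(EAF) = 0]
   → A = (7/2, -4)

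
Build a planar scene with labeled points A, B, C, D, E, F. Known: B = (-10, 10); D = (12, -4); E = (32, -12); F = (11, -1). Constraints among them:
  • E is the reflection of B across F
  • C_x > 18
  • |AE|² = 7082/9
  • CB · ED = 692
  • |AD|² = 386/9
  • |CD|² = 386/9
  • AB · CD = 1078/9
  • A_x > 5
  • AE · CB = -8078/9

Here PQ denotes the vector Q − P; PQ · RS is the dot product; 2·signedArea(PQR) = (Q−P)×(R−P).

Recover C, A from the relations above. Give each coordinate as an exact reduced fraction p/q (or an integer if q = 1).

A = (17/3, -7/3)
C = (55/3, -17/3)

1. C_x = 55/3  [line 20·x + -8·y + -412 = 0 ∩ |CD|² = 386/9]
2. C_y = -17/3  [line 20·x + -8·y + -412 = 0 ∩ |CD|² = 386/9]
   → C = (55/3, -17/3)
3. A_x = 17/3  [AE · CB = -8078/9 ∩ AB · CD = 1078/9]
4. A_y = -7/3  [AE · CB = -8078/9 ∩ AB · CD = 1078/9]
   → A = (17/3, -7/3)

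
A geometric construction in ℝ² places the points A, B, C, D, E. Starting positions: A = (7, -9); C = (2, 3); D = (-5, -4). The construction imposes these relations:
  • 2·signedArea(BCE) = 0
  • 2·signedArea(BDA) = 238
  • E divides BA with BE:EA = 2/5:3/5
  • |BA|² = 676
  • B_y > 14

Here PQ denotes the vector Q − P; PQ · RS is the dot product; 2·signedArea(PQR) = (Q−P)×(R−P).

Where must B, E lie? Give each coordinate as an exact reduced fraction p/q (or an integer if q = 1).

1. B_x = -3  [line 5·x + 12·y + -165 = 0 ∩ |BA|² = 676]
2. B_y = 15  [line 5·x + 12·y + -165 = 0 ∩ |BA|² = 676]
   → B = (-3, 15)
3. E_x = 1  [2·signedArea(BCE) = 0 ∩ E divides BA with BE:EA = 2/5:3/5]
4. E_y = 27/5  [2·signedArea(BCE) = 0 ∩ E divides BA with BE:EA = 2/5:3/5]
   → E = (1, 27/5)

B = (-3, 15)
E = (1, 27/5)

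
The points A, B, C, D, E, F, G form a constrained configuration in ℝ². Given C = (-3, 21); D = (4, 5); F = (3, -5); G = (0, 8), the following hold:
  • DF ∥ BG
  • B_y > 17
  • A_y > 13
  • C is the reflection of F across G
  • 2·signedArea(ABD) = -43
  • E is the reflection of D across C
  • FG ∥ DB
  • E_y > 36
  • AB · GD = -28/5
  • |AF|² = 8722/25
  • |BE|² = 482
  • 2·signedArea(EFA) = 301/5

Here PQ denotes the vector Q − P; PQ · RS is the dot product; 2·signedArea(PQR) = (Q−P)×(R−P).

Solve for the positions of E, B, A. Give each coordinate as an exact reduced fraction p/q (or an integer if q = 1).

A = (-6/5, 66/5)
B = (1, 18)
E = (-10, 37)

1. E_x = -10  [E is the reflection of D across C]
2. E_y = 37  [E is the reflection of D across C]
   → E = (-10, 37)
3. B_x = 1  [DF ∥ BG ∩ FG ∥ DB]
4. B_y = 18  [DF ∥ BG ∩ FG ∥ DB]
   → B = (1, 18)
5. A_x = -6/5  [AB · GD = -28/5 ∩ 2·signedArea(EFA) = 301/5]
6. A_y = 66/5  [AB · GD = -28/5 ∩ 2·signedArea(EFA) = 301/5]
   → A = (-6/5, 66/5)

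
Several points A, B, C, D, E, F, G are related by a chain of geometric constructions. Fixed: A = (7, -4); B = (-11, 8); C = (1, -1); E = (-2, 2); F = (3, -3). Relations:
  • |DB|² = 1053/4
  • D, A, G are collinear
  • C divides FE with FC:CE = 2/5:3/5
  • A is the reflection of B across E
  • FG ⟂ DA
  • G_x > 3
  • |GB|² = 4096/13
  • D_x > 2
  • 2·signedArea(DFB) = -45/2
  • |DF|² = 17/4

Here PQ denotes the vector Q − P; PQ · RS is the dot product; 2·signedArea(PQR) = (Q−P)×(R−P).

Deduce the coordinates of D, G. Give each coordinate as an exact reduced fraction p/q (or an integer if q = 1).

1. D_x = 5/2  [line -11·x + -14·y + 27/2 = 0 ∩ |DB|² = 1053/4]
2. D_y = -1  [line -11·x + -14·y + 27/2 = 0 ∩ |DB|² = 1053/4]
   → D = (5/2, -1)
3. G_x = 49/13  [D, A, G are collinear ∩ FG ⟂ DA]
4. G_y = -24/13  [D, A, G are collinear ∩ FG ⟂ DA]
   → G = (49/13, -24/13)

D = (5/2, -1)
G = (49/13, -24/13)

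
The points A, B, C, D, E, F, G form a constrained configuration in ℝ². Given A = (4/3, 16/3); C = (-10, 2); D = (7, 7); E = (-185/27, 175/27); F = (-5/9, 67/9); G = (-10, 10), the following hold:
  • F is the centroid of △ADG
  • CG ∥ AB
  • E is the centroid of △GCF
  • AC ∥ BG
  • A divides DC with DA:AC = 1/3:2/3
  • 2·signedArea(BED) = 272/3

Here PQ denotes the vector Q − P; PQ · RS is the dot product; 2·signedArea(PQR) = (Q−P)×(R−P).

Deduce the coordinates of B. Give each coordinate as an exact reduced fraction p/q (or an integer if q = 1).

1. B_x = 4/3  [AC ∥ BG ∩ CG ∥ AB]
2. B_y = 40/3  [AC ∥ BG ∩ CG ∥ AB]
   → B = (4/3, 40/3)

B = (4/3, 40/3)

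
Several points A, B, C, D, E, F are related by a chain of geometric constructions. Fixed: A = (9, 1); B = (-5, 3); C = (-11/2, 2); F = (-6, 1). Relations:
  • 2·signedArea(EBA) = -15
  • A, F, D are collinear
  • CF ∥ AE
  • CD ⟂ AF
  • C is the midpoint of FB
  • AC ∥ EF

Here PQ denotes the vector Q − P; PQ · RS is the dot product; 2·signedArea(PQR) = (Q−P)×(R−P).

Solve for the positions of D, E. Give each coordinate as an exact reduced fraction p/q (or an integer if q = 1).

D = (-11/2, 1)
E = (17/2, 0)

1. D_x = -11/2  [A, F, D are collinear ∩ CD ⟂ AF]
2. D_y = 1  [A, F, D are collinear ∩ CD ⟂ AF]
   → D = (-11/2, 1)
3. E_x = 17/2  [AC ∥ EF ∩ CF ∥ AE]
4. E_y = 0  [AC ∥ EF ∩ CF ∥ AE]
   → E = (17/2, 0)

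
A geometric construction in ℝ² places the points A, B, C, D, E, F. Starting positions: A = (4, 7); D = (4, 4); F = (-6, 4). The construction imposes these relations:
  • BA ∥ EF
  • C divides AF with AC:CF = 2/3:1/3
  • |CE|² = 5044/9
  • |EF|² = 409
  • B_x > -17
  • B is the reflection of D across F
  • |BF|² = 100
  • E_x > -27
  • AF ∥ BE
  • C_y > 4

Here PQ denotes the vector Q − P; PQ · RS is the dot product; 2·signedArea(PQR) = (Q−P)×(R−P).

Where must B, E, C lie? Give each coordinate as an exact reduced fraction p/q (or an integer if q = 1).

1. B_x = -16  [B is the reflection of D across F]
2. B_y = 4  [B is the reflection of D across F]
   → B = (-16, 4)
3. E_x = -26  [BA ∥ EF ∩ AF ∥ BE]
4. E_y = 1  [BA ∥ EF ∩ AF ∥ BE]
   → E = (-26, 1)
5. C_x = -8/3  [C divides AF with AC:CF = 2/3:1/3]
6. C_y = 5  [C divides AF with AC:CF = 2/3:1/3]
   → C = (-8/3, 5)

B = (-16, 4)
C = (-8/3, 5)
E = (-26, 1)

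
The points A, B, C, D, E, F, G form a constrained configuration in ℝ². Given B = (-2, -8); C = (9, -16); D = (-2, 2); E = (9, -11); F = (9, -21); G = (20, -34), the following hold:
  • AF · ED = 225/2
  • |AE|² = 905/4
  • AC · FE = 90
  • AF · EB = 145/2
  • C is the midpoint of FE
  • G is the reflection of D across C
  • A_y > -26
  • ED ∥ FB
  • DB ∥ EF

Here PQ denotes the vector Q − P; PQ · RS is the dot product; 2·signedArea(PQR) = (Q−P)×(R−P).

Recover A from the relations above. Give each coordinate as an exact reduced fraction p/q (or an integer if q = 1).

1. A_x = 29/2  [AF · ED = 225/2 ∩ AF · EB = 145/2]
2. A_y = -25  [AF · ED = 225/2 ∩ AF · EB = 145/2]
   → A = (29/2, -25)

A = (29/2, -25)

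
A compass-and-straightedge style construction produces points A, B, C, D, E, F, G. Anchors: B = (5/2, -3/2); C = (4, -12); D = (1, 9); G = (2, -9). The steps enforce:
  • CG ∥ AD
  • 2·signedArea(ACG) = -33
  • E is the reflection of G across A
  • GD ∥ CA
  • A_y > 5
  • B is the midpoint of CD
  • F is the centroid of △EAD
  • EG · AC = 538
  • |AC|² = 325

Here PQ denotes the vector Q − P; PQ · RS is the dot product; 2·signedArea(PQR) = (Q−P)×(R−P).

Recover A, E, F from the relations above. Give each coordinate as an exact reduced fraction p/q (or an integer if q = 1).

A = (3, 6)
E = (4, 21)
F = (8/3, 12)

1. A_x = 3  [CG ∥ AD ∩ GD ∥ CA]
2. A_y = 6  [CG ∥ AD ∩ GD ∥ CA]
   → A = (3, 6)
3. E_x = 4  [E is the reflection of G across A]
4. E_y = 21  [E is the reflection of G across A]
   → E = (4, 21)
5. F_x = 8/3  [F is the centroid of △EAD]
6. F_y = 12  [F is the centroid of △EAD]
   → F = (8/3, 12)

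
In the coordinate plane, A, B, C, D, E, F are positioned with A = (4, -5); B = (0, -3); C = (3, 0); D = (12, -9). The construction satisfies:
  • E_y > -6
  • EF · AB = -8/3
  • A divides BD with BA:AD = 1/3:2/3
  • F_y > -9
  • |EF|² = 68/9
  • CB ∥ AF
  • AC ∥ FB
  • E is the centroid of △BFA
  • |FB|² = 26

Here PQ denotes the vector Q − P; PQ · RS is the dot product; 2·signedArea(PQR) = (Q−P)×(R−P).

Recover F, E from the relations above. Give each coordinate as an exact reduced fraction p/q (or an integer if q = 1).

E = (5/3, -16/3)
F = (1, -8)

1. F_x = 1  [AC ∥ FB ∩ CB ∥ AF]
2. F_y = -8  [AC ∥ FB ∩ CB ∥ AF]
   → F = (1, -8)
3. E_x = 5/3  [E is the centroid of △BFA]
4. E_y = -16/3  [E is the centroid of △BFA]
   → E = (5/3, -16/3)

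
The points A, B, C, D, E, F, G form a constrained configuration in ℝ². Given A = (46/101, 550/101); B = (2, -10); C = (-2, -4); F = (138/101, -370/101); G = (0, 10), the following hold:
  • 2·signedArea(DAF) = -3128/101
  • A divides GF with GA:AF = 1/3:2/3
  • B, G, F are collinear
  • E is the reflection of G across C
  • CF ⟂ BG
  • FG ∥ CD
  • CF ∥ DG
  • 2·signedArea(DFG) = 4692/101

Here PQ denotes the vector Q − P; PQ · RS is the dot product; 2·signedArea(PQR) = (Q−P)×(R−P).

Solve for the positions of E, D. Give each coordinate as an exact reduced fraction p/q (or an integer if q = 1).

1. E_x = -4  [E is the reflection of G across C]
2. E_y = -18  [E is the reflection of G across C]
   → E = (-4, -18)
3. D_x = -340/101  [CF ∥ DG ∩ FG ∥ CD]
4. D_y = 976/101  [CF ∥ DG ∩ FG ∥ CD]
   → D = (-340/101, 976/101)

D = (-340/101, 976/101)
E = (-4, -18)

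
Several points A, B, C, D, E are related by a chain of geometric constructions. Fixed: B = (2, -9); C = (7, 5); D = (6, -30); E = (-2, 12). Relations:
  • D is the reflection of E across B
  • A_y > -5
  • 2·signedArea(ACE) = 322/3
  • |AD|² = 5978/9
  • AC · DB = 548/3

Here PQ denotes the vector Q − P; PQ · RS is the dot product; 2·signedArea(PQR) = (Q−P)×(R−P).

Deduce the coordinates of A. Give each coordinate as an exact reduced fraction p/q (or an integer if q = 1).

1. A_x = 11/3  [AC · DB = 548/3 ∩ 2·signedArea(ACE) = 322/3]
2. A_y = -13/3  [AC · DB = 548/3 ∩ 2·signedArea(ACE) = 322/3]
   → A = (11/3, -13/3)

A = (11/3, -13/3)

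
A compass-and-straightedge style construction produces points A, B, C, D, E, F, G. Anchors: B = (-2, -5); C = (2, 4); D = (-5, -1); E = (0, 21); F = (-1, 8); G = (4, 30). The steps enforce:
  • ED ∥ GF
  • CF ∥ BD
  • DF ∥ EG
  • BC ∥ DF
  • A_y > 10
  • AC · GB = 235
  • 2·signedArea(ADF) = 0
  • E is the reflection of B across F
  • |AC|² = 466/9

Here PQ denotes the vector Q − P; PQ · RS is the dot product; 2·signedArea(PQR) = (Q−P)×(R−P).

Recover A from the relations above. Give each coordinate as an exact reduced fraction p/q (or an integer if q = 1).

1. A_x = 1/3  [2·signedArea(ADF) = 0 ∩ AC · GB = 235]
2. A_y = 11  [2·signedArea(ADF) = 0 ∩ AC · GB = 235]
   → A = (1/3, 11)

A = (1/3, 11)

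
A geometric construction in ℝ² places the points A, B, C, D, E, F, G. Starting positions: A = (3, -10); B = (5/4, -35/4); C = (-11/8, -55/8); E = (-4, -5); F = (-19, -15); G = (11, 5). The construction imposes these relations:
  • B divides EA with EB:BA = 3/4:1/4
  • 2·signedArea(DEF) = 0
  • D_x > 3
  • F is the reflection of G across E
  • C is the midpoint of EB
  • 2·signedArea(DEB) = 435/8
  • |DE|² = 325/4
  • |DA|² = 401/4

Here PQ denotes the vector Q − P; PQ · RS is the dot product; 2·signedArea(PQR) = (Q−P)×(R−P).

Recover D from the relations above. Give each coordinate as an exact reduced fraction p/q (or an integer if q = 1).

1. D_x = 7/2  [2·signedArea(DEF) = 0 ∩ 2·signedArea(DEB) = 435/8]
2. D_y = 0  [2·signedArea(DEF) = 0 ∩ 2·signedArea(DEB) = 435/8]
   → D = (7/2, 0)

D = (7/2, 0)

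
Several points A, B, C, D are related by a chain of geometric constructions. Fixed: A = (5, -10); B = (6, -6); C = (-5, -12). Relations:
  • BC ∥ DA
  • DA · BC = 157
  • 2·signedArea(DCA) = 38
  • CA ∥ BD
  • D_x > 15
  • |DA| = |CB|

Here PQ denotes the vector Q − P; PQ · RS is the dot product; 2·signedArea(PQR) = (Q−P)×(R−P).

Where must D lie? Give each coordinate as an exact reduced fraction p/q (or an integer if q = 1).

1. D_x = 16  [BC ∥ DA ∩ CA ∥ BD]
2. D_y = -4  [BC ∥ DA ∩ CA ∥ BD]
   → D = (16, -4)

D = (16, -4)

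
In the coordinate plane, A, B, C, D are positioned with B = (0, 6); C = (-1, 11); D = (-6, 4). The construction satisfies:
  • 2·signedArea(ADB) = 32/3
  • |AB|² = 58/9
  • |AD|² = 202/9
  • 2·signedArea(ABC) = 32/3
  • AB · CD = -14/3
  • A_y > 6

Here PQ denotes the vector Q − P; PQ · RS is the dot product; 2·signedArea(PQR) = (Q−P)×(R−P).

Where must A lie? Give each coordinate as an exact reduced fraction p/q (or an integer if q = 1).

1. A_x = -7/3  [2·signedArea(ABC) = 32/3 ∩ AB · CD = -14/3]
2. A_y = 7  [2·signedArea(ABC) = 32/3 ∩ AB · CD = -14/3]
   → A = (-7/3, 7)

A = (-7/3, 7)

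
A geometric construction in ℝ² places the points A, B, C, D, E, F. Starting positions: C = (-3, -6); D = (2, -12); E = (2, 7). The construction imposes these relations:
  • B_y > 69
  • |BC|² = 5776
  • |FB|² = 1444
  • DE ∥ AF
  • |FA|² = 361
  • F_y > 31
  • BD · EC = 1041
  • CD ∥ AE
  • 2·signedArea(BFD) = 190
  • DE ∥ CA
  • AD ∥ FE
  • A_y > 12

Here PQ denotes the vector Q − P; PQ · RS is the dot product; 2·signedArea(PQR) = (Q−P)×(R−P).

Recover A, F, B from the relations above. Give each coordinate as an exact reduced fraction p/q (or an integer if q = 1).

1. A_x = -3  [CD ∥ AE ∩ DE ∥ CA]
2. A_y = 13  [CD ∥ AE ∩ DE ∥ CA]
   → A = (-3, 13)
3. F_x = -3  [AD ∥ FE ∩ DE ∥ AF]
4. F_y = 32  [AD ∥ FE ∩ DE ∥ AF]
   → F = (-3, 32)
5. B_x = -3  [BD · EC = 1041 ∩ 2·signedArea(BFD) = 190]
6. B_y = 70  [BD · EC = 1041 ∩ 2·signedArea(BFD) = 190]
   → B = (-3, 70)

A = (-3, 13)
B = (-3, 70)
F = (-3, 32)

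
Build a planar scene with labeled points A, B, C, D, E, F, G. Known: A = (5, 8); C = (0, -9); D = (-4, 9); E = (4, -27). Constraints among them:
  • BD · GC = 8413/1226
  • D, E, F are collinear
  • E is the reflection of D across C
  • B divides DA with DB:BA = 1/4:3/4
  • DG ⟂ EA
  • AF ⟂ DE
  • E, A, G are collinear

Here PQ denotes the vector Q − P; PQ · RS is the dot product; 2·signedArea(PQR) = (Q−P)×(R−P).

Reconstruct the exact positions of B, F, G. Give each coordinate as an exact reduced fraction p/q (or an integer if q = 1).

1. B_x = -7/4  [B divides DA with DB:BA = 1/4:3/4]
2. B_y = 35/4  [B divides DA with DB:BA = 1/4:3/4]
   → B = (-7/4, 35/4)
3. F_x = -286/85  [D, E, F are collinear ∩ AF ⟂ DE]
4. F_y = 522/85  [D, E, F are collinear ∩ AF ⟂ DE]
   → F = (-286/85, 522/85)
5. G_x = 3078/613  [E, A, G are collinear ∩ DG ⟂ EA]
6. G_y = 5359/613  [E, A, G are collinear ∩ DG ⟂ EA]
   → G = (3078/613, 5359/613)

B = (-7/4, 35/4)
F = (-286/85, 522/85)
G = (3078/613, 5359/613)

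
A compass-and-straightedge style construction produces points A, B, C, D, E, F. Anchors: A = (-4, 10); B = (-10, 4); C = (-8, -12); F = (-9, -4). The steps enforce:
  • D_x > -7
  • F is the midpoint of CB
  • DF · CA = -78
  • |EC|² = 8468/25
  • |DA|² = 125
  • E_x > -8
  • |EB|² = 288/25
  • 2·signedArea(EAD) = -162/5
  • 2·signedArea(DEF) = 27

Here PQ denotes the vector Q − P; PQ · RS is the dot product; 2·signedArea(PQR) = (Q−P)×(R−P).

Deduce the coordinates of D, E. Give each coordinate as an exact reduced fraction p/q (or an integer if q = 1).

D = (-6, -1)
E = (-38/5, 32/5)

1. D_x = -6  [line -4·x + -22·y + -46 = 0 ∩ |DA|² = 125]
2. D_y = -1  [line -4·x + -22·y + -46 = 0 ∩ |DA|² = 125]
   → D = (-6, -1)
3. E_x = -38/5  [2·signedArea(DEF) = 27 ∩ 2·signedArea(EAD) = -162/5]
4. E_y = 32/5  [2·signedArea(DEF) = 27 ∩ 2·signedArea(EAD) = -162/5]
   → E = (-38/5, 32/5)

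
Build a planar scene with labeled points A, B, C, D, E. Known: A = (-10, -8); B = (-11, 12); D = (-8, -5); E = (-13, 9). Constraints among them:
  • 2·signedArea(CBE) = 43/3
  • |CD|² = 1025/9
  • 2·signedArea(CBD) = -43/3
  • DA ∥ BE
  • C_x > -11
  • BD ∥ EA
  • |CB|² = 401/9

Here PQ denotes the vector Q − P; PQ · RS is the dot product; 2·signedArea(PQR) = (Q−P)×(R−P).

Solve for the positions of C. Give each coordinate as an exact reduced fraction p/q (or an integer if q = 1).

C = (-32/3, 16/3)

1. C_x = -32/3  [2·signedArea(CBE) = 43/3 ∩ 2·signedArea(CBD) = -43/3]
2. C_y = 16/3  [2·signedArea(CBE) = 43/3 ∩ 2·signedArea(CBD) = -43/3]
   → C = (-32/3, 16/3)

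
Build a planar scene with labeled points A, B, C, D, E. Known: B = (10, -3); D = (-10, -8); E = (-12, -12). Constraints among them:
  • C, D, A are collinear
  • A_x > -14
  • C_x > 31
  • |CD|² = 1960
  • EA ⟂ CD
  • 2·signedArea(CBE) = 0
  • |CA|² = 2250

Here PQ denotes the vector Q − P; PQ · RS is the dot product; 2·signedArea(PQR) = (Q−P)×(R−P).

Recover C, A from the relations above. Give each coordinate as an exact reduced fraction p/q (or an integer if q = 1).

1. C_x = 32  [line 9·x + -22·y + -156 = 0 ∩ |CD|² = 1960]
2. C_y = 6  [line 9·x + -22·y + -156 = 0 ∩ |CD|² = 1960]
   → C = (32, 6)
3. A_x = -13  [C, D, A are collinear ∩ EA ⟂ CD]
4. A_y = -9  [C, D, A are collinear ∩ EA ⟂ CD]
   → A = (-13, -9)

A = (-13, -9)
C = (32, 6)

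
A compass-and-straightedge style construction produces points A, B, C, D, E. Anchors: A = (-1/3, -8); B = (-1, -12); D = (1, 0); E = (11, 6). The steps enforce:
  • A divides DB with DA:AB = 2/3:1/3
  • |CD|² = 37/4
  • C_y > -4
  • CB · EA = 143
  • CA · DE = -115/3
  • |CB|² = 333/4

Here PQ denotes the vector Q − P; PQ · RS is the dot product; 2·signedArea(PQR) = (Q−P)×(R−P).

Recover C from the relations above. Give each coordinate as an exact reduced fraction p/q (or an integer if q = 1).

1. C_x = 1/2  [CB · EA = 143 ∩ CA · DE = -115/3]
2. C_y = -3  [CB · EA = 143 ∩ CA · DE = -115/3]
   → C = (1/2, -3)

C = (1/2, -3)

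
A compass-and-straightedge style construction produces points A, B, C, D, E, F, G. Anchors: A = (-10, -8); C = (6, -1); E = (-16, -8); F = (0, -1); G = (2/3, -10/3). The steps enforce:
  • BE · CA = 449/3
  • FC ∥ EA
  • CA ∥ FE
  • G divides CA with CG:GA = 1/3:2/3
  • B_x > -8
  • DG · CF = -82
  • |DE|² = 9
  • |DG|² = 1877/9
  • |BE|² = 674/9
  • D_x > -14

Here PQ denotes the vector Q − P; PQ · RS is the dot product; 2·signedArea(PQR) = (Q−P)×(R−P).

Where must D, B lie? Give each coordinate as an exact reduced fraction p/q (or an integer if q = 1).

B = (-23/3, -17/3)
D = (-13, -8)

1. D_x = -13  [DG · CF = -82]
2. D_y = -8  [|DE|² = 9]
   → D = (-13, -8)
3. B_x = -23/3  [line 16·x + 7·y + 487/3 = 0 ∩ |BE|² = 674/9]
4. B_y = -17/3  [line 16·x + 7·y + 487/3 = 0 ∩ |BE|² = 674/9]
   → B = (-23/3, -17/3)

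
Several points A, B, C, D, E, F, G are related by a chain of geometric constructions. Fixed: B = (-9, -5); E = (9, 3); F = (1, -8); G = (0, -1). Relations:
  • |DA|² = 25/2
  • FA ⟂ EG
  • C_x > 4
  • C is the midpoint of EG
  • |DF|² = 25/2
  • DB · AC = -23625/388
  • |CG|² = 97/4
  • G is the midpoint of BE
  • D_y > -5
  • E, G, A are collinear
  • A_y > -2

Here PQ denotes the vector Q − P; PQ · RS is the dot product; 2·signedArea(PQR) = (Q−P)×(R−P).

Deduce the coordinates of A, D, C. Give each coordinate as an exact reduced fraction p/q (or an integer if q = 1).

1. A_x = -171/97  [E, G, A are collinear ∩ FA ⟂ EG]
2. A_y = -173/97  [E, G, A are collinear ∩ FA ⟂ EG]
   → A = (-171/97, -173/97)
3. C_x = 9/2  [C is the midpoint of EG]
4. C_y = 1  [C is the midpoint of EG]
   → C = (9/2, 1)
5. D_x = 1/2  [line -1215/194·x + -270/97·y + -3645/388 = 0 ∩ |DF|² = 25/2]
6. D_y = -9/2  [line -1215/194·x + -270/97·y + -3645/388 = 0 ∩ |DF|² = 25/2]
   → D = (1/2, -9/2)

A = (-171/97, -173/97)
C = (9/2, 1)
D = (1/2, -9/2)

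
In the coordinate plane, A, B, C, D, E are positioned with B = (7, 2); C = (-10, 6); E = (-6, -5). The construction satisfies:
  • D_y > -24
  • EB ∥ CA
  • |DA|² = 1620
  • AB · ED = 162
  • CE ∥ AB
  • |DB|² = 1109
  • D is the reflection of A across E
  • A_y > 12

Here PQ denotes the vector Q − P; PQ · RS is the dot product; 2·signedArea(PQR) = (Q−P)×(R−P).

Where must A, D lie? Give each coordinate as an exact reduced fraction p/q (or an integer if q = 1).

1. A_x = 3  [CE ∥ AB ∩ EB ∥ CA]
2. A_y = 13  [CE ∥ AB ∩ EB ∥ CA]
   → A = (3, 13)
3. D_x = -15  [D is the reflection of A across E]
4. D_y = -23  [D is the reflection of A across E]
   → D = (-15, -23)

A = (3, 13)
D = (-15, -23)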